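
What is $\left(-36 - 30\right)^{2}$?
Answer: $4356$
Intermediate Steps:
$\left(-36 - 30\right)^{2} = \left(-66\right)^{2} = 4356$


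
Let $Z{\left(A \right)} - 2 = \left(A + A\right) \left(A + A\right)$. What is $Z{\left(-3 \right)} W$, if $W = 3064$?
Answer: $116432$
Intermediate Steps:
$Z{\left(A \right)} = 2 + 4 A^{2}$ ($Z{\left(A \right)} = 2 + \left(A + A\right) \left(A + A\right) = 2 + 2 A 2 A = 2 + 4 A^{2}$)
$Z{\left(-3 \right)} W = \left(2 + 4 \left(-3\right)^{2}\right) 3064 = \left(2 + 4 \cdot 9\right) 3064 = \left(2 + 36\right) 3064 = 38 \cdot 3064 = 116432$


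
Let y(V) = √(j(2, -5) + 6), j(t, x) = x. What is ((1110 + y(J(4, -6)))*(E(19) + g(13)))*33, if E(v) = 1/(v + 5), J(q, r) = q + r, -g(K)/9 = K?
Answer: -34304347/8 ≈ -4.2880e+6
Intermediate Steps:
g(K) = -9*K
y(V) = 1 (y(V) = √(-5 + 6) = √1 = 1)
E(v) = 1/(5 + v)
((1110 + y(J(4, -6)))*(E(19) + g(13)))*33 = ((1110 + 1)*(1/(5 + 19) - 9*13))*33 = (1111*(1/24 - 117))*33 = (1111*(-2807/24))*33 = -3118577/24*33 = -34304347/8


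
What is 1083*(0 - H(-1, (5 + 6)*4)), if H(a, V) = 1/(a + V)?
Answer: -1083/43 ≈ -25.186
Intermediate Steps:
H(a, V) = 1/(V + a)
1083*(0 - H(-1, (5 + 6)*4)) = 1083*(0 - 1/((5 + 6)*4 - 1)) = 1083*(0 - 1/(11*4 - 1)) = 1083*(0 - 1/(44 - 1)) = 1083*(0 - 1/43) = 1083*(-1/43) = -1083/43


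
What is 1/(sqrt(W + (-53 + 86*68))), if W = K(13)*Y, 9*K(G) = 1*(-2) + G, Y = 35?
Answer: 3*sqrt(13135)/26270 ≈ 0.013088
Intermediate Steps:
K(G) = -2/9 + G/9 (K(G) = (1*(-2) + G)/9 = (-2 + G)/9 = -2/9 + G/9)
W = 385/9 (W = (-2/9 + (1/9)*13)*35 = (-2/9 + 13/9)*35 = (11/9)*35 = 385/9 ≈ 42.778)
1/(sqrt(W + (-53 + 86*68))) = 1/(sqrt(385/9 + (-53 + 86*68))) = 1/(sqrt(385/9 + (-53 + 5848))) = 1/(sqrt(385/9 + 5795)) = 1/(sqrt(52540/9)) = 1/(2*sqrt(13135)/3) = 3*sqrt(13135)/26270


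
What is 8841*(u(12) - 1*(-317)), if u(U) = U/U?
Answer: 2811438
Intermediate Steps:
u(U) = 1
8841*(u(12) - 1*(-317)) = 8841*(1 - 1*(-317)) = 8841*(1 + 317) = 8841*318 = 2811438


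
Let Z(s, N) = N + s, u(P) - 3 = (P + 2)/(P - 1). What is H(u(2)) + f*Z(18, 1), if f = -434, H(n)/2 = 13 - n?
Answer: -8234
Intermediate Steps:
u(P) = 3 + (2 + P)/(-1 + P) (u(P) = 3 + (P + 2)/(P - 1) = 3 + (2 + P)/(-1 + P))
H(n) = 26 - 2*n (H(n) = 2*(13 - n) = 26 - 2*n)
H(u(2)) + f*Z(18, 1) = (26 - 2*(-1 + 4*2)/(-1 + 2)) - 434*(1 + 18) = (26 - 2*(-1 + 8)/1) - 434*19 = (26 - 2*7) - 8246 = (26 - 14) - 8246 = 12 - 8246 = -8234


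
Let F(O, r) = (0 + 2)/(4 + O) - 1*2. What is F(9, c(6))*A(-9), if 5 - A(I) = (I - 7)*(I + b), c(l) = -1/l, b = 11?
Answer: -888/13 ≈ -68.308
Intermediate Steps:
F(O, r) = -2 + 2/(4 + O) (F(O, r) = 2/(4 + O) - 2 = -2 + 2/(4 + O))
A(I) = 5 - (-7 + I)*(11 + I) (A(I) = 5 - (I - 7)*(I + 11) = 5 - (-7 + I)*(11 + I))
F(9, c(6))*A(-9) = (2*(-3 - 1*9)/(4 + 9))*(82 - 1*(-9)**2 - 4*(-9)) = (2*(-3 - 9)/13)*(82 - 1*81 + 36) = (2*(1/13)*(-12))*(82 - 81 + 36) = -24/13*37 = -888/13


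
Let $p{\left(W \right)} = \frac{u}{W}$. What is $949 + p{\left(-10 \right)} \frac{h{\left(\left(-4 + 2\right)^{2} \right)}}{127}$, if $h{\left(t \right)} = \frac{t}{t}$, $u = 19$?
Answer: $\frac{1205211}{1270} \approx 948.99$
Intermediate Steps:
$h{\left(t \right)} = 1$
$p{\left(W \right)} = \frac{19}{W}$
$949 + p{\left(-10 \right)} \frac{h{\left(\left(-4 + 2\right)^{2} \right)}}{127} = 949 + \frac{19}{-10} \cdot 1 \cdot \frac{1}{127} = 949 + 19 \left(- \frac{1}{10}\right) 1 \cdot \frac{1}{127} = 949 - \frac{19}{1270} = \frac{1205211}{1270}$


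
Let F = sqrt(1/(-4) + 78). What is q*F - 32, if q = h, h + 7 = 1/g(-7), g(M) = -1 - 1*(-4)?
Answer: -32 - 10*sqrt(311)/3 ≈ -90.784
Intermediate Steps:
g(M) = 3 (g(M) = -1 + 4 = 3)
F = sqrt(311)/2 (F = sqrt(-1/4 + 78) = sqrt(311/4) = sqrt(311)/2 ≈ 8.8176)
h = -20/3 (h = -7 + 1/3 = -20/3 ≈ -6.6667)
q = -20/3 ≈ -6.6667
q*F - 32 = -10*sqrt(311)/3 - 32 = -32 - 10*sqrt(311)/3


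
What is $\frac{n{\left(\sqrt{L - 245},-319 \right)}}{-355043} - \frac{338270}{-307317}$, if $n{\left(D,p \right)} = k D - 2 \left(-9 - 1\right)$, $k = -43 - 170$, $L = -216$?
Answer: $\frac{120094249270}{109110749631} + \frac{213 i \sqrt{461}}{355043} \approx 1.1007 + 0.012881 i$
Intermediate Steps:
$k = -213$ ($k = -43 - 170 = -213$)
$n{\left(D,p \right)} = 20 - 213 D$ ($n{\left(D,p \right)} = - 213 D - 2 \left(-9 - 1\right) = - 213 D - -20 = - 213 D + 20 = 20 - 213 D$)
$\frac{n{\left(\sqrt{L - 245},-319 \right)}}{-355043} - \frac{338270}{-307317} = \frac{20 - 213 \sqrt{-216 - 245}}{-355043} - \frac{338270}{-307317} = \left(20 - 213 \sqrt{-461}\right) \left(- \frac{1}{355043}\right) - - \frac{338270}{307317} = \left(20 - 213 i \sqrt{461}\right) \left(- \frac{1}{355043}\right) + \frac{338270}{307317} = \left(- \frac{20}{355043} + \frac{213 i \sqrt{461}}{355043}\right) + \frac{338270}{307317} = \frac{120094249270}{109110749631} + \frac{213 i \sqrt{461}}{355043}$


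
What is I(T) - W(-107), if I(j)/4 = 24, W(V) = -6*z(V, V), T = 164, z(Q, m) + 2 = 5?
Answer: 114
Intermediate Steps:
z(Q, m) = 3 (z(Q, m) = -2 + 5 = 3)
W(V) = -18 (W(V) = -6*3 = -18)
I(j) = 96 (I(j) = 4*24 = 96)
I(T) - W(-107) = 96 - 1*(-18) = 96 + 18 = 114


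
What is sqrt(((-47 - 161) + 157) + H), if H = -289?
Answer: 2*I*sqrt(85) ≈ 18.439*I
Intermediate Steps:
sqrt(((-47 - 161) + 157) + H) = sqrt(((-47 - 161) + 157) - 289) = sqrt((-208 + 157) - 289) = sqrt(-51 - 289) = sqrt(-340) = 2*I*sqrt(85)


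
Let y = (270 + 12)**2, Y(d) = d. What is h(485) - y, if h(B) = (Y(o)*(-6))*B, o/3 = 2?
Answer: -96984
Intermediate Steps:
o = 6 (o = 3*2 = 6)
h(B) = -36*B (h(B) = (6*(-6))*B = -36*B)
y = 79524 (y = 282**2 = 79524)
h(485) - y = -36*485 - 1*79524 = -17460 - 79524 = -96984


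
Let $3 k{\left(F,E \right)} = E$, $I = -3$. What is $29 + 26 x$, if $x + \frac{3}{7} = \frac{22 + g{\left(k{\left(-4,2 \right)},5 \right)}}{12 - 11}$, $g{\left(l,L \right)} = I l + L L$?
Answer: $\frac{8315}{7} \approx 1187.9$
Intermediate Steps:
$k{\left(F,E \right)} = \frac{E}{3}$
$g{\left(l,L \right)} = L^{2} - 3 l$ ($g{\left(l,L \right)} = - 3 l + L L = - 3 l + L^{2} = L^{2} - 3 l$)
$x = \frac{312}{7}$ ($x = - \frac{3}{7} + \frac{22 + \left(5^{2} - 3 \cdot \frac{1}{3} \cdot 2\right)}{12 - 11} = - \frac{3}{7} + \frac{22 + \left(25 - 2\right)}{1} = - \frac{3}{7} + \left(22 + \left(25 - 2\right)\right) 1 = - \frac{3}{7} + \left(22 + 23\right) 1 = - \frac{3}{7} + 45 \cdot 1 = - \frac{3}{7} + 45 = \frac{312}{7} \approx 44.571$)
$29 + 26 x = 29 + 26 \cdot \frac{312}{7} = 29 + \frac{8112}{7} = \frac{8315}{7}$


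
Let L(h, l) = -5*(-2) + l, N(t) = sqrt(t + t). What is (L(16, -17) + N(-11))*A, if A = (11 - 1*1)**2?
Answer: -700 + 100*I*sqrt(22) ≈ -700.0 + 469.04*I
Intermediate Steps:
A = 100 (A = (11 - 1)**2 = 10**2 = 100)
N(t) = sqrt(2)*sqrt(t) (N(t) = sqrt(2*t) = sqrt(2)*sqrt(t))
L(h, l) = 10 + l
(L(16, -17) + N(-11))*A = ((10 - 17) + sqrt(2)*sqrt(-11))*100 = (-7 + sqrt(2)*(I*sqrt(11)))*100 = (-7 + I*sqrt(22))*100 = -700 + 100*I*sqrt(22)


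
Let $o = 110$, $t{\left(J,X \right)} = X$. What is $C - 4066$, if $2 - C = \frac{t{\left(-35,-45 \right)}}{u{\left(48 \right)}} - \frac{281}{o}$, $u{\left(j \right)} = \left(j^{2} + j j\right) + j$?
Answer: $- \frac{346684159}{85360} \approx -4061.4$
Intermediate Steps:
$u{\left(j \right)} = j + 2 j^{2}$ ($u{\left(j \right)} = \left(j^{2} + j^{2}\right) + j = 2 j^{2} + j = j + 2 j^{2}$)
$C = \frac{389601}{85360}$ ($C = 2 - \left(- \frac{45}{48 \left(1 + 2 \cdot 48\right)} - \frac{281}{110}\right) = 2 - \left(- \frac{45}{48 \left(1 + 96\right)} - \frac{281}{110}\right) = 2 - \left(- \frac{45}{48 \cdot 97} - \frac{281}{110}\right) = 2 - \left(- \frac{45}{4656} - \frac{281}{110}\right) = 2 - \left(\left(-45\right) \frac{1}{4656} - \frac{281}{110}\right) = 2 - \left(- \frac{15}{1552} - \frac{281}{110}\right) = 2 - - \frac{218881}{85360} = 2 + \frac{218881}{85360} = \frac{389601}{85360} \approx 4.5642$)
$C - 4066 = \frac{389601}{85360} - 4066 = - \frac{346684159}{85360}$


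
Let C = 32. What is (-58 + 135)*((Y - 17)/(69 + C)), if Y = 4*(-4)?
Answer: -2541/101 ≈ -25.158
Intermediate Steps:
Y = -16
(-58 + 135)*((Y - 17)/(69 + C)) = (-58 + 135)*((-16 - 17)/(69 + 32)) = 77*(-33/101) = -2541/101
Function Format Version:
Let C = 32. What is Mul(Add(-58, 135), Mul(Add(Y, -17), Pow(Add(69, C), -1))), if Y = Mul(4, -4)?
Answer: Rational(-2541, 101) ≈ -25.158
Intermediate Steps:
Y = -16
Mul(Add(-58, 135), Mul(Add(Y, -17), Pow(Add(69, C), -1))) = Mul(Add(-58, 135), Mul(Add(-16, -17), Pow(Add(69, 32), -1))) = Mul(77, Mul(-33, Pow(101, -1))) = Mul(77, Mul(-33, Rational(1, 101))) = Mul(77, Rational(-33, 101)) = Rational(-2541, 101)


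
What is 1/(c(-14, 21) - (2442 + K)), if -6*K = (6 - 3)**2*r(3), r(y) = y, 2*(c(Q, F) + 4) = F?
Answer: -1/2431 ≈ -0.00041135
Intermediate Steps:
c(Q, F) = -4 + F/2
K = -9/2 (K = -(6 - 3)**2*3/6 = -3**2*3/6 = -3*3/2 = -1/6*27 = -9/2 ≈ -4.5000)
1/(c(-14, 21) - (2442 + K)) = 1/((-4 + (1/2)*21) - (2442 - 9/2)) = 1/((-4 + 21/2) - 1*4875/2) = 1/(13/2 - 4875/2) = 1/(-2431) = -1/2431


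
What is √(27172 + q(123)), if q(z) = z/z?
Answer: √27173 ≈ 164.84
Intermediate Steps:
q(z) = 1
√(27172 + q(123)) = √(27172 + 1) = √27173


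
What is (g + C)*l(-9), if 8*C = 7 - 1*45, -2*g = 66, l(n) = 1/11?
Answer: -151/44 ≈ -3.4318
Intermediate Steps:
l(n) = 1/11
g = -33 (g = -½*66 = -33)
C = -19/4 (C = (7 - 1*45)/8 = (7 - 45)/8 = (⅛)*(-38) = -19/4 ≈ -4.7500)
(g + C)*l(-9) = (-33 - 19/4)*(1/11) = -151/4*1/11 = -151/44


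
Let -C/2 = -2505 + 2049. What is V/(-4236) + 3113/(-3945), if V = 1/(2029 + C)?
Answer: -12927331511/16382369940 ≈ -0.78910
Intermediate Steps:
C = 912 (C = -2*(-2505 + 2049) = -2*(-456) = 912)
V = 1/2941 (V = 1/(2029 + 912) = 1/2941 ≈ 0.00034002)
V/(-4236) + 3113/(-3945) = (1/2941)/(-4236) + 3113/(-3945) = (1/2941)*(-1/4236) + 3113*(-1/3945) = -1/12458076 - 3113/3945 = -12927331511/16382369940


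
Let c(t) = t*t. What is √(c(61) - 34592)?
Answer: I*√30871 ≈ 175.7*I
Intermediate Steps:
c(t) = t²
√(c(61) - 34592) = √(61² - 34592) = √(3721 - 34592) = √(-30871) = I*√30871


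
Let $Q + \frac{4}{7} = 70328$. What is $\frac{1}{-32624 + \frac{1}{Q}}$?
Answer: $- \frac{492292}{16060534201} \approx -3.0652 \cdot 10^{-5}$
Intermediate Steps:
$Q = \frac{492292}{7}$ ($Q = - \frac{4}{7} + 70328 = \frac{492292}{7} \approx 70327.0$)
$\frac{1}{-32624 + \frac{1}{Q}} = \frac{1}{-32624 + \frac{1}{\frac{492292}{7}}} = \frac{1}{-32624 + \frac{7}{492292}} = \frac{1}{- \frac{16060534201}{492292}} = - \frac{492292}{16060534201}$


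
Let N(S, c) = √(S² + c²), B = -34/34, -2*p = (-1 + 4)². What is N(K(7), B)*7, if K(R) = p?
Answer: 7*√85/2 ≈ 32.268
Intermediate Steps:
p = -9/2 (p = -(-1 + 4)²/2 = -½*3² = -½*9 = -9/2 ≈ -4.5000)
B = -1 (B = -34*1/34 = -1)
K(R) = -9/2
N(K(7), B)*7 = √((-9/2)² + (-1)²)*7 = √(81/4 + 1)*7 = √(85/4)*7 = (√85/2)*7 = 7*√85/2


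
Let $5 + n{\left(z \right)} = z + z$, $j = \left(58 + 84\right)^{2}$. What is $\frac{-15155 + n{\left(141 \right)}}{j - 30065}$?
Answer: $\frac{14878}{9901} \approx 1.5027$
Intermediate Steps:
$j = 20164$ ($j = 142^{2} = 20164$)
$n{\left(z \right)} = -5 + 2 z$ ($n{\left(z \right)} = -5 + \left(z + z\right) = -5 + 2 z$)
$\frac{-15155 + n{\left(141 \right)}}{j - 30065} = \frac{-15155 + \left(-5 + 2 \cdot 141\right)}{20164 - 30065} = \frac{-15155 + \left(-5 + 282\right)}{-9901} = \left(-15155 + 277\right) \left(- \frac{1}{9901}\right) = \left(-14878\right) \left(- \frac{1}{9901}\right) = \frac{14878}{9901}$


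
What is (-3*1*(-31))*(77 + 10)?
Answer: 8091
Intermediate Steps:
(-3*1*(-31))*(77 + 10) = -3*(-31)*87 = 93*87 = 8091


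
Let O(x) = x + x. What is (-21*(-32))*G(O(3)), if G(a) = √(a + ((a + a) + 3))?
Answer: 672*√21 ≈ 3079.5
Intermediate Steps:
O(x) = 2*x
G(a) = √(3 + 3*a) (G(a) = √(a + (2*a + 3)) = √(a + (3 + 2*a)) = √(3 + 3*a))
(-21*(-32))*G(O(3)) = (-21*(-32))*√(3 + 3*(2*3)) = 672*√(3 + 3*6) = 672*√(3 + 18) = 672*√21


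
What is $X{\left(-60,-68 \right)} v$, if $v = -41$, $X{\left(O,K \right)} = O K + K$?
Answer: $-164492$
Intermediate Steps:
$X{\left(O,K \right)} = K + K O$ ($X{\left(O,K \right)} = K O + K = K + K O$)
$X{\left(-60,-68 \right)} v = - 68 \left(1 - 60\right) \left(-41\right) = \left(-68\right) \left(-59\right) \left(-41\right) = 4012 \left(-41\right) = -164492$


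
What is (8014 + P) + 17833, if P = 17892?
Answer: 43739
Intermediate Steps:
(8014 + P) + 17833 = (8014 + 17892) + 17833 = 25906 + 17833 = 43739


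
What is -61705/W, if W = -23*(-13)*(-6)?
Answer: 61705/1794 ≈ 34.395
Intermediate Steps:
W = -1794 (W = 299*(-6) = -1794)
-61705/W = -61705/(-1794) = -61705*(-1/1794) = 61705/1794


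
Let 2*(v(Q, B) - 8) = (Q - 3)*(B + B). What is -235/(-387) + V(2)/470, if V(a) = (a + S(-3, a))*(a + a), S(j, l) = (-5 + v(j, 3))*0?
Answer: 56773/90945 ≈ 0.62426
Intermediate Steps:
v(Q, B) = 8 + B*(-3 + Q) (v(Q, B) = 8 + ((Q - 3)*(B + B))/2 = 8 + ((-3 + Q)*(2*B))/2 = 8 + (2*B*(-3 + Q))/2 = 8 + B*(-3 + Q))
S(j, l) = 0 (S(j, l) = (-5 + (8 - 3*3 + 3*j))*0 = (-5 + (8 - 9 + 3*j))*0 = (-5 + (-1 + 3*j))*0 = (-6 + 3*j)*0 = 0)
V(a) = 2*a**2 (V(a) = (a + 0)*(a + a) = a*(2*a) = 2*a**2)
-235/(-387) + V(2)/470 = -235/(-387) + (2*2**2)/470 = -235*(-1/387) + (2*4)*(1/470) = 235/387 + 8*(1/470) = 235/387 + 4/235 = 56773/90945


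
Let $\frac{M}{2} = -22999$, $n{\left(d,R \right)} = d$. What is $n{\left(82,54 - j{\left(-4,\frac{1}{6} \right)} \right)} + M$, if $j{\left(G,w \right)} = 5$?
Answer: $-45916$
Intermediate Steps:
$M = -45998$ ($M = 2 \left(-22999\right) = -45998$)
$n{\left(82,54 - j{\left(-4,\frac{1}{6} \right)} \right)} + M = 82 - 45998 = -45916$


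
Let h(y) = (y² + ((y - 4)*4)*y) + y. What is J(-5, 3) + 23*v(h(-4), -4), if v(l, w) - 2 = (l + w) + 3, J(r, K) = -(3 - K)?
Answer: 3243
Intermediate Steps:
J(r, K) = -3 + K
h(y) = y + y² + y*(-16 + 4*y) (h(y) = (y² + ((-4 + y)*4)*y) + y = (y² + (-16 + 4*y)*y) + y = (y² + y*(-16 + 4*y)) + y = y + y² + y*(-16 + 4*y))
v(l, w) = 5 + l + w (v(l, w) = 2 + ((l + w) + 3) = 2 + (3 + l + w) = 5 + l + w)
J(-5, 3) + 23*v(h(-4), -4) = (-3 + 3) + 23*(5 + 5*(-4)*(-3 - 4) - 4) = 0 + 23*(5 + 5*(-4)*(-7) - 4) = 0 + 23*(5 + 140 - 4) = 0 + 23*141 = 0 + 3243 = 3243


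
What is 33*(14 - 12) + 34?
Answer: 100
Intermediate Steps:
33*(14 - 12) + 34 = 33*2 + 34 = 66 + 34 = 100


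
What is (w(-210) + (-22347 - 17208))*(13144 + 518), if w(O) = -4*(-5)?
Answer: -540127170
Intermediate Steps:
w(O) = 20
(w(-210) + (-22347 - 17208))*(13144 + 518) = (20 + (-22347 - 17208))*(13144 + 518) = (20 - 39555)*13662 = -39535*13662 = -540127170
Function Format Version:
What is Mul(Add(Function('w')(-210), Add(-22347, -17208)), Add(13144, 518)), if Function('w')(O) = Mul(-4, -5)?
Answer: -540127170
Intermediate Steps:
Function('w')(O) = 20
Mul(Add(Function('w')(-210), Add(-22347, -17208)), Add(13144, 518)) = Mul(Add(20, Add(-22347, -17208)), Add(13144, 518)) = Mul(Add(20, -39555), 13662) = Mul(-39535, 13662) = -540127170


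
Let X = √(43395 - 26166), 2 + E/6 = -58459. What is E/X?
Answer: -116922*√17229/5743 ≈ -2672.3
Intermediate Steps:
E = -350766 (E = -12 + 6*(-58459) = -12 - 350754 = -350766)
X = √17229 ≈ 131.26
E/X = -350766*√17229/17229 = -116922*√17229/5743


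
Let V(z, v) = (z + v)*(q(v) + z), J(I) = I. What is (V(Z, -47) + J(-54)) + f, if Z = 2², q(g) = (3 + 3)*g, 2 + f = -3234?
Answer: 8664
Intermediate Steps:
f = -3236 (f = -2 - 3234 = -3236)
q(g) = 6*g
Z = 4
V(z, v) = (v + z)*(z + 6*v) (V(z, v) = (z + v)*(6*v + z) = (v + z)*(z + 6*v))
(V(Z, -47) + J(-54)) + f = ((4² + 6*(-47)² + 7*(-47)*4) - 54) - 3236 = ((16 + 6*2209 - 1316) - 54) - 3236 = ((16 + 13254 - 1316) - 54) - 3236 = (11954 - 54) - 3236 = 11900 - 3236 = 8664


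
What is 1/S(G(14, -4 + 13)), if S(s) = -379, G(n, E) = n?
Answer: -1/379 ≈ -0.0026385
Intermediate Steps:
1/S(G(14, -4 + 13)) = 1/(-379) = -1/379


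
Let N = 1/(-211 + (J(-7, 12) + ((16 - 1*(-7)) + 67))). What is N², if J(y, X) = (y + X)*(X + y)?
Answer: 1/9216 ≈ 0.00010851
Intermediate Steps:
J(y, X) = (X + y)² (J(y, X) = (X + y)*(X + y) = (X + y)²)
N = -1/96 (N = 1/(-211 + ((12 - 7)² + ((16 - 1*(-7)) + 67))) = 1/(-211 + (5² + ((16 + 7) + 67))) = 1/(-211 + (25 + (23 + 67))) = 1/(-211 + (25 + 90)) = 1/(-211 + 115) = 1/(-96) = -1/96 ≈ -0.010417)
N² = (-1/96)² = 1/9216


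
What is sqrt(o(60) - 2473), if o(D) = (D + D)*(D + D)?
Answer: sqrt(11927) ≈ 109.21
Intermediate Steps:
o(D) = 4*D**2 (o(D) = (2*D)*(2*D) = 4*D**2)
sqrt(o(60) - 2473) = sqrt(4*60**2 - 2473) = sqrt(4*3600 - 2473) = sqrt(14400 - 2473) = sqrt(11927)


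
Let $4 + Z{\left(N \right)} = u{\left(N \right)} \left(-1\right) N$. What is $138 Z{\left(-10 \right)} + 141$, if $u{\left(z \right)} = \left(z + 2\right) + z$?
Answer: $-25251$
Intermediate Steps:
$u{\left(z \right)} = 2 + 2 z$ ($u{\left(z \right)} = \left(2 + z\right) + z = 2 + 2 z$)
$Z{\left(N \right)} = -4 + N \left(-2 - 2 N\right)$ ($Z{\left(N \right)} = -4 + \left(2 + 2 N\right) \left(-1\right) N = -4 + \left(-2 - 2 N\right) N = -4 + N \left(-2 - 2 N\right)$)
$138 Z{\left(-10 \right)} + 141 = 138 \left(-4 - - 20 \left(1 - 10\right)\right) + 141 = 138 \left(-4 - \left(-20\right) \left(-9\right)\right) + 141 = 138 \left(-4 - 180\right) + 141 = 138 \left(-184\right) + 141 = -25392 + 141 = -25251$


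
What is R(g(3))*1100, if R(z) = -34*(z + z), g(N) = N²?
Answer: -673200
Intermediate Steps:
R(z) = -68*z
R(g(3))*1100 = -68*3²*1100 = -68*9*1100 = -612*1100 = -673200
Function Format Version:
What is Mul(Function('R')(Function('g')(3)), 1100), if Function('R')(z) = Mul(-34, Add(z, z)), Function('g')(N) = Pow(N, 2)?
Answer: -673200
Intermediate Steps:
Function('R')(z) = Mul(-68, z) (Function('R')(z) = Mul(-34, Mul(2, z)) = Mul(-68, z))
Mul(Function('R')(Function('g')(3)), 1100) = Mul(Mul(-68, Pow(3, 2)), 1100) = Mul(Mul(-68, 9), 1100) = Mul(-612, 1100) = -673200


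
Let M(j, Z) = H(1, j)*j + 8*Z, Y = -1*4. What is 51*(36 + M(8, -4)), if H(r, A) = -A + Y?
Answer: -4692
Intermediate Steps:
Y = -4
H(r, A) = -4 - A (H(r, A) = -A - 4 = -4 - A)
M(j, Z) = 8*Z + j*(-4 - j) (M(j, Z) = (-4 - j)*j + 8*Z = j*(-4 - j) + 8*Z = 8*Z + j*(-4 - j))
51*(36 + M(8, -4)) = 51*(36 + (8*(-4) - 1*8*(4 + 8))) = 51*(36 + (-32 - 1*8*12)) = 51*(36 + (-32 - 96)) = 51*(36 - 128) = 51*(-92) = -4692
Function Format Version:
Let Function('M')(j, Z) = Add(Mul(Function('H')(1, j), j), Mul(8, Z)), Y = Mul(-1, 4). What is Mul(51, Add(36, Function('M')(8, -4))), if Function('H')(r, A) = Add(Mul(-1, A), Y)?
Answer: -4692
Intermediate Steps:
Y = -4
Function('H')(r, A) = Add(-4, Mul(-1, A)) (Function('H')(r, A) = Add(Mul(-1, A), -4) = Add(-4, Mul(-1, A)))
Function('M')(j, Z) = Add(Mul(8, Z), Mul(j, Add(-4, Mul(-1, j)))) (Function('M')(j, Z) = Add(Mul(Add(-4, Mul(-1, j)), j), Mul(8, Z)) = Add(Mul(j, Add(-4, Mul(-1, j))), Mul(8, Z)) = Add(Mul(8, Z), Mul(j, Add(-4, Mul(-1, j)))))
Mul(51, Add(36, Function('M')(8, -4))) = Mul(51, Add(36, Add(Mul(8, -4), Mul(-1, 8, Add(4, 8))))) = Mul(51, Add(36, Add(-32, Mul(-1, 8, 12)))) = Mul(51, Add(36, Add(-32, -96))) = Mul(51, Add(36, -128)) = Mul(51, -92) = -4692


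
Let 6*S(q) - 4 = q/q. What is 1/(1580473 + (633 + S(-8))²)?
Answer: 36/71359837 ≈ 5.0449e-7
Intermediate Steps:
S(q) = ⅚ (S(q) = ⅔ + (q/q)/6 = ⅔ + (⅙)*1 = ⅔ + ⅙ = ⅚)
1/(1580473 + (633 + S(-8))²) = 1/(1580473 + (633 + ⅚)²) = 1/(1580473 + (3803/6)²) = 1/(1580473 + 14462809/36) = 1/(71359837/36) = 36/71359837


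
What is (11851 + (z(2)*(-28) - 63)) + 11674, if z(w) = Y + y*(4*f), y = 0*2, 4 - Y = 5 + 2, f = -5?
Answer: 23546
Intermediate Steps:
Y = -3 (Y = 4 - (5 + 2) = 4 - 1*7 = 4 - 7 = -3)
y = 0
z(w) = -3 (z(w) = -3 + 0*(4*(-5)) = -3 + 0*(-20) = -3 + 0 = -3)
(11851 + (z(2)*(-28) - 63)) + 11674 = (11851 + (-3*(-28) - 63)) + 11674 = (11851 + (84 - 63)) + 11674 = (11851 + 21) + 11674 = 11872 + 11674 = 23546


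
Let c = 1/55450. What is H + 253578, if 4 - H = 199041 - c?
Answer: 3024298451/55450 ≈ 54541.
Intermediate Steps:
c = 1/55450 ≈ 1.8034e-5
H = -11036601649/55450 (H = 4 - (199041 - 1*1/55450) = 4 - (199041 - 1/55450) = 4 - 1*11036823449/55450 = 4 - 11036823449/55450 = -11036601649/55450 ≈ -1.9904e+5)
H + 253578 = -11036601649/55450 + 253578 = 3024298451/55450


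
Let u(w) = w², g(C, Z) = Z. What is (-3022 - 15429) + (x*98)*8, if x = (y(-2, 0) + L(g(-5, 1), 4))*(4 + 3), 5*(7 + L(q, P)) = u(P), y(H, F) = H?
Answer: -251407/5 ≈ -50281.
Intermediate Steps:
L(q, P) = -7 + P²/5
x = -203/5 (x = (-2 + (-7 + (⅕)*4²))*(4 + 3) = (-2 + (-7 + (⅕)*16))*7 = (-2 + (-7 + 16/5))*7 = (-2 - 19/5)*7 = -29/5*7 = -203/5 ≈ -40.600)
(-3022 - 15429) + (x*98)*8 = (-3022 - 15429) - 203/5*98*8 = -18451 - 19894/5*8 = -18451 - 159152/5 = -251407/5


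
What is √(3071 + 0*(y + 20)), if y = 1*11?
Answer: √3071 ≈ 55.417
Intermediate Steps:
y = 11
√(3071 + 0*(y + 20)) = √(3071 + 0*(11 + 20)) = √(3071 + 0*31) = √(3071 + 0) = √3071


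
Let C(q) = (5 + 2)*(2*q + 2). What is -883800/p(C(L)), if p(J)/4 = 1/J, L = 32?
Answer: -102078900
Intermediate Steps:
C(q) = 14 + 14*q (C(q) = 7*(2 + 2*q) = 14 + 14*q)
p(J) = 4/J
-883800/p(C(L)) = -883800/(4/(14 + 14*32)) = -883800/(4/(14 + 448)) = -883800/(4/462) = -883800/(4*(1/462)) = -883800/2/231 = -883800*231/2 = -102078900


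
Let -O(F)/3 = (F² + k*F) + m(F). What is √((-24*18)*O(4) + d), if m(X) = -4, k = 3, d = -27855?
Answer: 57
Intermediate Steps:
O(F) = 12 - 9*F - 3*F² (O(F) = -3*((F² + 3*F) - 4) = -3*(-4 + F² + 3*F) = 12 - 9*F - 3*F²)
√((-24*18)*O(4) + d) = √((-24*18)*(12 - 9*4 - 3*4²) - 27855) = √(-432*(12 - 36 - 3*16) - 27855) = √(-432*(12 - 36 - 48) - 27855) = √(-432*(-72) - 27855) = √(31104 - 27855) = √3249 = 57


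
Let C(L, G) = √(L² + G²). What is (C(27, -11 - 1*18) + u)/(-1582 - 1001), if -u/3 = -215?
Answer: -215/861 - √1570/2583 ≈ -0.26505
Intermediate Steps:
u = 645 (u = -3*(-215) = 645)
C(L, G) = √(G² + L²)
(C(27, -11 - 1*18) + u)/(-1582 - 1001) = (√((-11 - 1*18)² + 27²) + 645)/(-1582 - 1001) = (√((-11 - 18)² + 729) + 645)/(-2583) = (√((-29)² + 729) + 645)*(-1/2583) = (√(841 + 729) + 645)*(-1/2583) = (√1570 + 645)*(-1/2583) = (645 + √1570)*(-1/2583) = -215/861 - √1570/2583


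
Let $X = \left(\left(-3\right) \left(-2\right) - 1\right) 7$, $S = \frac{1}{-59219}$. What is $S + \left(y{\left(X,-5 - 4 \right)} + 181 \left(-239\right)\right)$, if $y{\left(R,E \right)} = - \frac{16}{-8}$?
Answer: $- \frac{2561636284}{59219} \approx -43257.0$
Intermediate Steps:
$S = - \frac{1}{59219} \approx -1.6886 \cdot 10^{-5}$
$X = 35$ ($X = \left(6 - 1\right) 7 = 5 \cdot 7 = 35$)
$y{\left(R,E \right)} = 2$ ($y{\left(R,E \right)} = \left(-16\right) \left(- \frac{1}{8}\right) = 2$)
$S + \left(y{\left(X,-5 - 4 \right)} + 181 \left(-239\right)\right) = - \frac{1}{59219} + \left(2 + 181 \left(-239\right)\right) = - \frac{1}{59219} + \left(2 - 43259\right) = - \frac{1}{59219} - 43257 = - \frac{2561636284}{59219}$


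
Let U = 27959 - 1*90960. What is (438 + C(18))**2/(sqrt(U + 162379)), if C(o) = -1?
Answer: 190969*sqrt(11042)/33126 ≈ 605.78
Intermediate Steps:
U = -63001 (U = 27959 - 90960 = -63001)
(438 + C(18))**2/(sqrt(U + 162379)) = (438 - 1)**2/(sqrt(-63001 + 162379)) = 437**2/(sqrt(99378)) = 190969/((3*sqrt(11042))) = 190969*(sqrt(11042)/33126) = 190969*sqrt(11042)/33126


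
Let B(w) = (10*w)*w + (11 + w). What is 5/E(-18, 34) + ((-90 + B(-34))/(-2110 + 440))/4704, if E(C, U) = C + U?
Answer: 2443453/7855680 ≈ 0.31104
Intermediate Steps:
B(w) = 11 + w + 10*w**2 (B(w) = 10*w**2 + (11 + w) = 11 + w + 10*w**2)
5/E(-18, 34) + ((-90 + B(-34))/(-2110 + 440))/4704 = 5/(-18 + 34) + ((-90 + (11 - 34 + 10*(-34)**2))/(-2110 + 440))/4704 = 5/16 + ((-90 + (11 - 34 + 10*1156))/(-1670))*(1/4704) = 5*(1/16) + ((-90 + (11 - 34 + 11560))*(-1/1670))*(1/4704) = 5/16 + ((-90 + 11537)*(-1/1670))*(1/4704) = 5/16 + (11447*(-1/1670))*(1/4704) = 5/16 - 11447/1670*1/4704 = 5/16 - 11447/7855680 = 2443453/7855680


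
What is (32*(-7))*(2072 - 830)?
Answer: -278208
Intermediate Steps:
(32*(-7))*(2072 - 830) = -224*1242 = -278208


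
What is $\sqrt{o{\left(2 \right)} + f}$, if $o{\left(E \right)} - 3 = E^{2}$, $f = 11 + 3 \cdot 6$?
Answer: $6$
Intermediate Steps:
$f = 29$ ($f = 11 + 18 = 29$)
$o{\left(E \right)} = 3 + E^{2}$
$\sqrt{o{\left(2 \right)} + f} = \sqrt{\left(3 + 2^{2}\right) + 29} = \sqrt{\left(3 + 4\right) + 29} = \sqrt{7 + 29} = \sqrt{36} = 6$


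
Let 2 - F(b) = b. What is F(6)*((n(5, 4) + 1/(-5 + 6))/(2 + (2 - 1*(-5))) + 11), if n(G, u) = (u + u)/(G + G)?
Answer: -224/5 ≈ -44.800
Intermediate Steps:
F(b) = 2 - b
n(G, u) = u/G (n(G, u) = (2*u)/((2*G)) = (2*u)*(1/(2*G)) = u/G)
F(6)*((n(5, 4) + 1/(-5 + 6))/(2 + (2 - 1*(-5))) + 11) = (2 - 1*6)*((4/5 + 1/(-5 + 6))/(2 + (2 - 1*(-5))) + 11) = (2 - 6)*((4*(⅕) + 1/1)/(2 + (2 + 5)) + 11) = -4*((⅘ + 1)/(2 + 7) + 11) = -4*((9/5)/9 + 11) = -4*((9/5)*(⅑) + 11) = -4*(⅕ + 11) = -4*56/5 = -224/5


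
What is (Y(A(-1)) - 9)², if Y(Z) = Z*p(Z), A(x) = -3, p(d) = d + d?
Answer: 81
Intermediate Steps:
p(d) = 2*d
Y(Z) = 2*Z² (Y(Z) = Z*(2*Z) = 2*Z²)
(Y(A(-1)) - 9)² = (2*(-3)² - 9)² = (2*9 - 9)² = (18 - 9)² = 9² = 81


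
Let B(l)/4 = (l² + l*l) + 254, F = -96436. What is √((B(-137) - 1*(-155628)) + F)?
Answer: 2*√52590 ≈ 458.65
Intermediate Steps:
B(l) = 1016 + 8*l² (B(l) = 4*((l² + l*l) + 254) = 4*((l² + l²) + 254) = 4*(2*l² + 254) = 4*(254 + 2*l²) = 1016 + 8*l²)
√((B(-137) - 1*(-155628)) + F) = √(((1016 + 8*(-137)²) - 1*(-155628)) - 96436) = √(((1016 + 8*18769) + 155628) - 96436) = √(((1016 + 150152) + 155628) - 96436) = √((151168 + 155628) - 96436) = √(306796 - 96436) = √210360 = 2*√52590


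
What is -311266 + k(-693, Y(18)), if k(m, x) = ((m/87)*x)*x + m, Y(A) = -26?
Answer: -9202967/29 ≈ -3.1734e+5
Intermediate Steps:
k(m, x) = m + m*x**2/87 (k(m, x) = ((m*(1/87))*x)*x + m = ((m/87)*x)*x + m = (m*x/87)*x + m = m*x**2/87 + m = m + m*x**2/87)
-311266 + k(-693, Y(18)) = -311266 + (1/87)*(-693)*(87 + (-26)**2) = -311266 + (1/87)*(-693)*(87 + 676) = -311266 + (1/87)*(-693)*763 = -311266 - 176253/29 = -9202967/29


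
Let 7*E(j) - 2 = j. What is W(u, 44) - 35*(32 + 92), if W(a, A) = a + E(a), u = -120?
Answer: -31338/7 ≈ -4476.9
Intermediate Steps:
E(j) = 2/7 + j/7
W(a, A) = 2/7 + 8*a/7 (W(a, A) = a + (2/7 + a/7) = 2/7 + 8*a/7)
W(u, 44) - 35*(32 + 92) = (2/7 + (8/7)*(-120)) - 35*(32 + 92) = (2/7 - 960/7) - 35*124 = -958/7 - 4340 = -31338/7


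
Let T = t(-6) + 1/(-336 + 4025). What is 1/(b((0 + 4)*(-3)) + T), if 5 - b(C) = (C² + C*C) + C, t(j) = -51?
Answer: -3689/1187857 ≈ -0.0031056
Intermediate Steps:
b(C) = 5 - C - 2*C² (b(C) = 5 - ((C² + C*C) + C) = 5 - ((C² + C²) + C) = 5 - (2*C² + C) = 5 - (C + 2*C²) = 5 + (-C - 2*C²) = 5 - C - 2*C²)
T = -188138/3689 (T = -51 + 1/(-336 + 4025) = -51 + 1/3689 = -188138/3689 ≈ -51.000)
1/(b((0 + 4)*(-3)) + T) = 1/((5 - (0 + 4)*(-3) - 2*9*(0 + 4)²) - 188138/3689) = 1/((5 - 4*(-3) - 2*(4*(-3))²) - 188138/3689) = 1/((5 - 1*(-12) - 2*(-12)²) - 188138/3689) = 1/((5 + 12 - 2*144) - 188138/3689) = 1/((5 + 12 - 288) - 188138/3689) = 1/(-271 - 188138/3689) = 1/(-1187857/3689) = -3689/1187857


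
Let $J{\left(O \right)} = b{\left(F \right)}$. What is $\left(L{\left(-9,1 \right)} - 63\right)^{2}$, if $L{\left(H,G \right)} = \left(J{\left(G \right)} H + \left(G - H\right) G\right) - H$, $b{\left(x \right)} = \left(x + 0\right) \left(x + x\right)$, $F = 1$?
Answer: $3844$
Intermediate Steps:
$b{\left(x \right)} = 2 x^{2}$ ($b{\left(x \right)} = x 2 x = 2 x^{2}$)
$J{\left(O \right)} = 2$ ($J{\left(O \right)} = 2 \cdot 1^{2} = 2 \cdot 1 = 2$)
$L{\left(H,G \right)} = H + G \left(G - H\right)$ ($L{\left(H,G \right)} = \left(2 H + \left(G - H\right) G\right) - H = \left(2 H + G \left(G - H\right)\right) - H = H + G \left(G - H\right)$)
$\left(L{\left(-9,1 \right)} - 63\right)^{2} = \left(\left(-9 + 1^{2} - 1 \left(-9\right)\right) - 63\right)^{2} = \left(\left(-9 + 1 + 9\right) - 63\right)^{2} = \left(1 - 63\right)^{2} = \left(-62\right)^{2} = 3844$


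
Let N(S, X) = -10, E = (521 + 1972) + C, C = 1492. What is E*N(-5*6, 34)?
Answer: -39850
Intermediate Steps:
E = 3985 (E = (521 + 1972) + 1492 = 2493 + 1492 = 3985)
E*N(-5*6, 34) = 3985*(-10) = -39850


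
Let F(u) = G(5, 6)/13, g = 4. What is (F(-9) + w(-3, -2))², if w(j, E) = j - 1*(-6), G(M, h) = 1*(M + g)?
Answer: 2304/169 ≈ 13.633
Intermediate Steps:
G(M, h) = 4 + M (G(M, h) = 1*(M + 4) = 1*(4 + M) = 4 + M)
w(j, E) = 6 + j (w(j, E) = j + 6 = 6 + j)
F(u) = 9/13 (F(u) = (4 + 5)/13 = 9*(1/13) = 9/13)
(F(-9) + w(-3, -2))² = (9/13 + (6 - 3))² = (9/13 + 3)² = (48/13)² = 2304/169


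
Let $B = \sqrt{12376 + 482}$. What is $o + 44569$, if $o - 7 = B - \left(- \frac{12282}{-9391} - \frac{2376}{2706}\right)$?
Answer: $\frac{17162976370}{385031} + \sqrt{12858} \approx 44689.0$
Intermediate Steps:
$B = \sqrt{12858} \approx 113.39$
$o = \frac{2529731}{385031} + \sqrt{12858}$ ($o = 7 - \left(- \frac{36}{41} + \frac{12282}{9391} - \sqrt{12858}\right) = 7 + \left(\sqrt{12858} - \left(\frac{12282}{9391} - \frac{36}{41}\right)\right) = 7 + \left(\sqrt{12858} - \frac{165486}{385031}\right) = 7 - \left(\frac{165486}{385031} - \sqrt{12858}\right) = \frac{2529731}{385031} + \sqrt{12858} \approx 119.96$)
$o + 44569 = \left(\frac{2529731}{385031} + \sqrt{12858}\right) + 44569 = \frac{17162976370}{385031} + \sqrt{12858}$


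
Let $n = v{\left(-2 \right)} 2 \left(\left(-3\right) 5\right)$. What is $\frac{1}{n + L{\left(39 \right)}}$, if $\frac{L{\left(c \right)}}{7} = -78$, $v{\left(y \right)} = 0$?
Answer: $- \frac{1}{546} \approx -0.0018315$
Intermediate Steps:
$L{\left(c \right)} = -546$ ($L{\left(c \right)} = 7 \left(-78\right) = -546$)
$n = 0$ ($n = 0 \cdot 2 \left(\left(-3\right) 5\right) = 0 \left(-15\right) = 0$)
$\frac{1}{n + L{\left(39 \right)}} = \frac{1}{0 - 546} = \frac{1}{-546} = - \frac{1}{546}$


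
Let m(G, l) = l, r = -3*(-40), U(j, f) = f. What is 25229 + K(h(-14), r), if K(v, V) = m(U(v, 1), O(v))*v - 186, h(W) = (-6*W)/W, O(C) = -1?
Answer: 25049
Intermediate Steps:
r = 120
h(W) = -6
K(v, V) = -186 - v (K(v, V) = -v - 186 = -186 - v)
25229 + K(h(-14), r) = 25229 + (-186 - 1*(-6)) = 25229 + (-186 + 6) = 25229 - 180 = 25049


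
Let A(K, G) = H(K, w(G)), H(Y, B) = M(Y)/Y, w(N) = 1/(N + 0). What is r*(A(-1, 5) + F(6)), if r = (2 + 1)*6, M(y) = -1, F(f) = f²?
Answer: 666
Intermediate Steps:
w(N) = 1/N
H(Y, B) = -1/Y
A(K, G) = -1/K
r = 18 (r = 3*6 = 18)
r*(A(-1, 5) + F(6)) = 18*(-1/(-1) + 6²) = 18*(-1*(-1) + 36) = 18*(1 + 36) = 18*37 = 666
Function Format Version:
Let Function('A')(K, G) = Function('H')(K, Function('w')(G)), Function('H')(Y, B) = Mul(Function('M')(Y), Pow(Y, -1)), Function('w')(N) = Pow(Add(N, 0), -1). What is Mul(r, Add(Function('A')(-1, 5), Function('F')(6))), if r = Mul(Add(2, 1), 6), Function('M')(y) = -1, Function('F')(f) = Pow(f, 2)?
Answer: 666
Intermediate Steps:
Function('w')(N) = Pow(N, -1)
Function('H')(Y, B) = Mul(-1, Pow(Y, -1))
Function('A')(K, G) = Mul(-1, Pow(K, -1))
r = 18 (r = Mul(3, 6) = 18)
Mul(r, Add(Function('A')(-1, 5), Function('F')(6))) = Mul(18, Add(Mul(-1, Pow(-1, -1)), Pow(6, 2))) = Mul(18, Add(Mul(-1, -1), 36)) = Mul(18, Add(1, 36)) = Mul(18, 37) = 666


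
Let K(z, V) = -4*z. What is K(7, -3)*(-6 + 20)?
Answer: -392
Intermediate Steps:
K(7, -3)*(-6 + 20) = (-4*7)*(-6 + 20) = -28*14 = -392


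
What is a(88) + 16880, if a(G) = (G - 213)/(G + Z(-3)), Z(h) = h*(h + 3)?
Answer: 1485315/88 ≈ 16879.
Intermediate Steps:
Z(h) = h*(3 + h)
a(G) = (-213 + G)/G (a(G) = (G - 213)/(G - 3*(3 - 3)) = (-213 + G)/(G - 3*0) = (-213 + G)/(G + 0) = (-213 + G)/G)
a(88) + 16880 = (-213 + 88)/88 + 16880 = (1/88)*(-125) + 16880 = -125/88 + 16880 = 1485315/88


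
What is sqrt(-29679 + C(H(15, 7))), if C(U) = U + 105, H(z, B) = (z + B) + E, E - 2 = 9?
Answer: I*sqrt(29541) ≈ 171.88*I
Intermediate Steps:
E = 11 (E = 2 + 9 = 11)
H(z, B) = 11 + B + z (H(z, B) = (z + B) + 11 = (B + z) + 11 = 11 + B + z)
C(U) = 105 + U
sqrt(-29679 + C(H(15, 7))) = sqrt(-29679 + (105 + (11 + 7 + 15))) = sqrt(-29679 + (105 + 33)) = sqrt(-29679 + 138) = sqrt(-29541) = I*sqrt(29541)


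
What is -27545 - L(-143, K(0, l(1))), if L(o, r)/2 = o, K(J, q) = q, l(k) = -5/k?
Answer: -27259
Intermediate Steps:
L(o, r) = 2*o
-27545 - L(-143, K(0, l(1))) = -27545 - 2*(-143) = -27545 - 1*(-286) = -27545 + 286 = -27259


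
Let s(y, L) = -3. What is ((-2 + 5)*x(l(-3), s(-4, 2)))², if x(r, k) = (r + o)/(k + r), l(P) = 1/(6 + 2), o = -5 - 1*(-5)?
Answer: 9/529 ≈ 0.017013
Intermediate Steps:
o = 0 (o = -5 + 5 = 0)
l(P) = ⅛ (l(P) = 1/8 = ⅛)
x(r, k) = r/(k + r) (x(r, k) = (r + 0)/(k + r) = r/(k + r))
((-2 + 5)*x(l(-3), s(-4, 2)))² = ((-2 + 5)*(1/(8*(-3 + ⅛))))² = (3*(1/(8*(-23/8))))² = (3*((⅛)*(-8/23)))² = (3*(-1/23))² = (-3/23)² = 9/529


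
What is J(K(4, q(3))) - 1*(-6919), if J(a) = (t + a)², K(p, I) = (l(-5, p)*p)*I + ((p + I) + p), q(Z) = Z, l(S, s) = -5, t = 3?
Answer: 9035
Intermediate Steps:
K(p, I) = I + 2*p - 5*I*p (K(p, I) = (-5*p)*I + ((p + I) + p) = -5*I*p + ((I + p) + p) = -5*I*p + (I + 2*p) = I + 2*p - 5*I*p)
J(a) = (3 + a)²
J(K(4, q(3))) - 1*(-6919) = (3 + (3 + 2*4 - 5*3*4))² - 1*(-6919) = (3 + (3 + 8 - 60))² + 6919 = (3 - 49)² + 6919 = (-46)² + 6919 = 2116 + 6919 = 9035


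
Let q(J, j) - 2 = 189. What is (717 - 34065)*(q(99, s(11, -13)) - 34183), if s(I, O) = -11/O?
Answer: 1133565216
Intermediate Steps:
q(J, j) = 191 (q(J, j) = 2 + 189 = 191)
(717 - 34065)*(q(99, s(11, -13)) - 34183) = (717 - 34065)*(191 - 34183) = -33348*(-33992) = 1133565216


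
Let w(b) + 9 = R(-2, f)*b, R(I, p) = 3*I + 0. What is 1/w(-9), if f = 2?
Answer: 1/45 ≈ 0.022222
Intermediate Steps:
R(I, p) = 3*I
w(b) = -9 - 6*b (w(b) = -9 + (3*(-2))*b = -9 - 6*b)
1/w(-9) = 1/(-9 - 6*(-9)) = 1/(-9 + 54) = 1/45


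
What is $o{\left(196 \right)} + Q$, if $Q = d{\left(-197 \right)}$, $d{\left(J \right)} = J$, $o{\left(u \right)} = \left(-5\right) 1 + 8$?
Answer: $-194$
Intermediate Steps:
$o{\left(u \right)} = 3$ ($o{\left(u \right)} = -5 + 8 = 3$)
$Q = -197$
$o{\left(196 \right)} + Q = 3 - 197 = -194$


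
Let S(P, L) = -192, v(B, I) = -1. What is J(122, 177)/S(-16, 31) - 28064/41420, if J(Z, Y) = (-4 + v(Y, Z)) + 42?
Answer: -1730207/1988160 ≈ -0.87026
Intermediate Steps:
J(Z, Y) = 37 (J(Z, Y) = (-4 - 1) + 42 = -5 + 42 = 37)
J(122, 177)/S(-16, 31) - 28064/41420 = 37/(-192) - 28064/41420 = 37*(-1/192) - 28064*1/41420 = -37/192 - 7016/10355 = -1730207/1988160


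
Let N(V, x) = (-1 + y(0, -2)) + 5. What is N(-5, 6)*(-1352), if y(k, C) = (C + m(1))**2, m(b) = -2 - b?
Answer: -39208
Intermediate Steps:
y(k, C) = (-3 + C)**2 (y(k, C) = (C + (-2 - 1*1))**2 = (C + (-2 - 1))**2 = (C - 3)**2 = (-3 + C)**2)
N(V, x) = 29 (N(V, x) = (-1 + (-3 - 2)**2) + 5 = (-1 + (-5)**2) + 5 = (-1 + 25) + 5 = 24 + 5 = 29)
N(-5, 6)*(-1352) = 29*(-1352) = -39208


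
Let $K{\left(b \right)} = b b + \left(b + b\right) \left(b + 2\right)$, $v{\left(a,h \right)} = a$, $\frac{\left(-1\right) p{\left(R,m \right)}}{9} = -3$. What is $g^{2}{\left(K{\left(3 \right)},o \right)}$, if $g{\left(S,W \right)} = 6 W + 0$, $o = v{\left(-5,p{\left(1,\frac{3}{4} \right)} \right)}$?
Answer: $900$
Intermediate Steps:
$p{\left(R,m \right)} = 27$ ($p{\left(R,m \right)} = \left(-9\right) \left(-3\right) = 27$)
$K{\left(b \right)} = b^{2} + 2 b \left(2 + b\right)$
$o = -5$
$g{\left(S,W \right)} = 6 W$
$g^{2}{\left(K{\left(3 \right)},o \right)} = \left(6 \left(-5\right)\right)^{2} = \left(-30\right)^{2} = 900$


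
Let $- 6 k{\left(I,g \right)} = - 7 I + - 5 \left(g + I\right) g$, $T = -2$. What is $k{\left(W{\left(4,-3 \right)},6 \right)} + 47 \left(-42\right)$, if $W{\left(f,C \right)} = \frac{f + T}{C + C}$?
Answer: $- \frac{35029}{18} \approx -1946.1$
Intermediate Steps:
$W{\left(f,C \right)} = \frac{-2 + f}{2 C}$ ($W{\left(f,C \right)} = \frac{f - 2}{C + C} = \frac{-2 + f}{2 C}$)
$k{\left(I,g \right)} = \frac{7 I}{6} - \frac{g \left(- 5 I - 5 g\right)}{6}$ ($k{\left(I,g \right)} = - \frac{- 7 I + - 5 \left(g + I\right) g}{6} = - \frac{- 7 I + - 5 \left(I + g\right) g}{6} = - \frac{- 7 I + \left(- 5 I - 5 g\right) g}{6} = - \frac{- 7 I + g \left(- 5 I - 5 g\right)}{6} = \frac{7 I}{6} - \frac{g \left(- 5 I - 5 g\right)}{6}$)
$k{\left(W{\left(4,-3 \right)},6 \right)} + 47 \left(-42\right) = \left(\frac{5 \cdot 6^{2}}{6} + \frac{7 \frac{-2 + 4}{2 \left(-3\right)}}{6} + \frac{5}{6} \frac{-2 + 4}{2 \left(-3\right)} 6\right) + 47 \left(-42\right) = \left(\frac{5}{6} \cdot 36 + \frac{7 \cdot \frac{1}{2} \left(- \frac{1}{3}\right) 2}{6} + \frac{5}{6} \cdot \frac{1}{2} \left(- \frac{1}{3}\right) 2 \cdot 6\right) - 1974 = \left(30 + \frac{7}{6} \left(- \frac{1}{3}\right) + \frac{5}{6} \left(- \frac{1}{3}\right) 6\right) - 1974 = \left(30 - \frac{7}{18} - \frac{5}{3}\right) - 1974 = \frac{503}{18} - 1974 = - \frac{35029}{18}$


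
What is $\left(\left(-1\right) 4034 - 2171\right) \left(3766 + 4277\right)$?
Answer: $-49906815$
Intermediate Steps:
$\left(\left(-1\right) 4034 - 2171\right) \left(3766 + 4277\right) = \left(-4034 - 2171\right) 8043 = \left(-6205\right) 8043 = -49906815$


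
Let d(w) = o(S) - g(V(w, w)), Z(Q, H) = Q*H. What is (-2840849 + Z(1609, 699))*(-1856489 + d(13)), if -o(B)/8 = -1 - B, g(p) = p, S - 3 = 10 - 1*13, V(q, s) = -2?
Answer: 3186011287682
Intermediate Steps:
S = 0 (S = 3 + (10 - 1*13) = 3 + (10 - 13) = 3 - 3 = 0)
Z(Q, H) = H*Q
o(B) = 8 + 8*B (o(B) = -8*(-1 - B) = 8 + 8*B)
d(w) = 10 (d(w) = (8 + 8*0) - 1*(-2) = (8 + 0) + 2 = 8 + 2 = 10)
(-2840849 + Z(1609, 699))*(-1856489 + d(13)) = (-2840849 + 699*1609)*(-1856489 + 10) = (-2840849 + 1124691)*(-1856479) = -1716158*(-1856479) = 3186011287682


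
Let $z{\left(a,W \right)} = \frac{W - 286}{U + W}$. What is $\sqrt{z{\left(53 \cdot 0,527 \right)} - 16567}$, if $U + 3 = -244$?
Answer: $\frac{3 i \sqrt{36077370}}{140} \approx 128.71 i$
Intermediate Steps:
$U = -247$ ($U = -3 - 244 = -247$)
$z{\left(a,W \right)} = \frac{-286 + W}{-247 + W}$ ($z{\left(a,W \right)} = \frac{W - 286}{-247 + W} = \frac{-286 + W}{-247 + W}$)
$\sqrt{z{\left(53 \cdot 0,527 \right)} - 16567} = \sqrt{\frac{-286 + 527}{-247 + 527} - 16567} = \sqrt{\frac{1}{280} \cdot 241 - 16567} = \sqrt{\frac{241}{280} - 16567} = \sqrt{- \frac{4638519}{280}} = \frac{3 i \sqrt{36077370}}{140}$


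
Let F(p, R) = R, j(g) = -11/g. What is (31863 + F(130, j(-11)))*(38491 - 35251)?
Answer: 103239360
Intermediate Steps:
(31863 + F(130, j(-11)))*(38491 - 35251) = (31863 - 11/(-11))*(38491 - 35251) = (31863 - 11*(-1/11))*3240 = (31863 + 1)*3240 = 31864*3240 = 103239360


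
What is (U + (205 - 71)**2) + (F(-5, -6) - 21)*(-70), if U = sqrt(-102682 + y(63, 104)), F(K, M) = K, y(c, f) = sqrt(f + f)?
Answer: 19776 + sqrt(-102682 + 4*sqrt(13)) ≈ 19776.0 + 320.42*I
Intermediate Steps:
y(c, f) = sqrt(2)*sqrt(f) (y(c, f) = sqrt(2*f) = sqrt(2)*sqrt(f))
U = sqrt(-102682 + 4*sqrt(13)) (U = sqrt(-102682 + sqrt(2)*sqrt(104)) = sqrt(-102682 + sqrt(2)*(2*sqrt(26))) = sqrt(-102682 + 4*sqrt(13)) ≈ 320.42*I)
(U + (205 - 71)**2) + (F(-5, -6) - 21)*(-70) = (sqrt(-102682 + 4*sqrt(13)) + (205 - 71)**2) + (-5 - 21)*(-70) = (sqrt(-102682 + 4*sqrt(13)) + 134**2) - 26*(-70) = (sqrt(-102682 + 4*sqrt(13)) + 17956) + 1820 = (17956 + sqrt(-102682 + 4*sqrt(13))) + 1820 = 19776 + sqrt(-102682 + 4*sqrt(13))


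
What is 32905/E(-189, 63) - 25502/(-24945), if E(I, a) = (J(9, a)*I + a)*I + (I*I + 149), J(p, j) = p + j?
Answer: 2680832779/2590164075 ≈ 1.0350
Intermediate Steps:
J(p, j) = j + p
E(I, a) = 149 + I² + I*(a + I*(9 + a)) (E(I, a) = ((a + 9)*I + a)*I + (I*I + 149) = ((9 + a)*I + a)*I + (I² + 149) = (I*(9 + a) + a)*I + (149 + I²) = (a + I*(9 + a))*I + (149 + I²) = I*(a + I*(9 + a)) + (149 + I²) = 149 + I² + I*(a + I*(9 + a)))
32905/E(-189, 63) - 25502/(-24945) = 32905/(149 + (-189)² - 189*63 + (-189)²*(9 + 63)) - 25502/(-24945) = 32905/(149 + 35721 - 11907 + 35721*72) - 25502*(-1/24945) = 32905/(149 + 35721 - 11907 + 2571912) + 25502/24945 = 32905/2595875 + 25502/24945 = 32905*(1/2595875) + 25502/24945 = 6581/519175 + 25502/24945 = 2680832779/2590164075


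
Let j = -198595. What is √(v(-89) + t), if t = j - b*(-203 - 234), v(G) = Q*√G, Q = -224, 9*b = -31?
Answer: √(-1800902 - 2016*I*√89)/3 ≈ 2.362 - 447.33*I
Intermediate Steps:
b = -31/9 (b = (⅑)*(-31) = -31/9 ≈ -3.4444)
v(G) = -224*√G
t = -1800902/9 (t = -198595 - (-31)*(-203 - 234)/9 = -198595 - (-31)*(-437)/9 = -198595 - 1*13547/9 = -198595 - 13547/9 = -1800902/9 ≈ -2.0010e+5)
√(v(-89) + t) = √(-224*I*√89 - 1800902/9) = √(-1800902/9 - 224*I*√89)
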